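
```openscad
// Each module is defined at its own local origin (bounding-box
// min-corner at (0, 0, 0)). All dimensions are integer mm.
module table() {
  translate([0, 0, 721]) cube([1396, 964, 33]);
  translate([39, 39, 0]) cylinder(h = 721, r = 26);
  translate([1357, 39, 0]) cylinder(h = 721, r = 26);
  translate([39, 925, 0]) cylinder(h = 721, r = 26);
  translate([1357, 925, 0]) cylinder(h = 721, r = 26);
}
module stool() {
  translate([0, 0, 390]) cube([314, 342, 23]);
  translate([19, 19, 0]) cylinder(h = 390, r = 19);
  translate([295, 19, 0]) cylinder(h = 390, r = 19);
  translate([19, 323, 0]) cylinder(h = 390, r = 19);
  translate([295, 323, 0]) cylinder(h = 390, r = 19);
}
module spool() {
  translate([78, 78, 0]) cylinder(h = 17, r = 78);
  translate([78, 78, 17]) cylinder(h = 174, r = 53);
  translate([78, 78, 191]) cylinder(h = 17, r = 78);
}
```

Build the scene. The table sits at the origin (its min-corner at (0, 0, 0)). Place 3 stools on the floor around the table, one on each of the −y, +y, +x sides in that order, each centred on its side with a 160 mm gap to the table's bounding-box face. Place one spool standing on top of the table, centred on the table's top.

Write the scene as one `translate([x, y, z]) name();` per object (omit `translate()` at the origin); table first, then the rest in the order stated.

table();
translate([541, -502, 0]) stool();
translate([541, 1124, 0]) stool();
translate([1556, 311, 0]) stool();
translate([620, 404, 754]) spool();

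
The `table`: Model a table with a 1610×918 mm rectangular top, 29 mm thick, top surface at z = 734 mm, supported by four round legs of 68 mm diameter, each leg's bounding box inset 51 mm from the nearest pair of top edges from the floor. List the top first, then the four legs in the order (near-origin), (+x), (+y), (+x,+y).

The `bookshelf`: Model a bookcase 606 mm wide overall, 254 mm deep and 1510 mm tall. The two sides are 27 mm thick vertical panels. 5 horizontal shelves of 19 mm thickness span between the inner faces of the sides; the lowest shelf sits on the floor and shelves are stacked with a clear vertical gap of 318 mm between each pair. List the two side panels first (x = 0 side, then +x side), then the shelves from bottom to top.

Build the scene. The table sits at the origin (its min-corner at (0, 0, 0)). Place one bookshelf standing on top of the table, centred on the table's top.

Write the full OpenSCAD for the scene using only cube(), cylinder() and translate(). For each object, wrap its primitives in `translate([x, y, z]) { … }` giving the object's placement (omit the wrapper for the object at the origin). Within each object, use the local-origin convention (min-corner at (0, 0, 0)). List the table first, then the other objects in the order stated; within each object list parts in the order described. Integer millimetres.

translate([0, 0, 705]) cube([1610, 918, 29]);
translate([85, 85, 0]) cylinder(h = 705, r = 34);
translate([1525, 85, 0]) cylinder(h = 705, r = 34);
translate([85, 833, 0]) cylinder(h = 705, r = 34);
translate([1525, 833, 0]) cylinder(h = 705, r = 34);
translate([502, 332, 734]) {
  cube([27, 254, 1510]);
  translate([579, 0, 0]) cube([27, 254, 1510]);
  translate([27, 0, 0]) cube([552, 254, 19]);
  translate([27, 0, 337]) cube([552, 254, 19]);
  translate([27, 0, 674]) cube([552, 254, 19]);
  translate([27, 0, 1011]) cube([552, 254, 19]);
  translate([27, 0, 1348]) cube([552, 254, 19]);
}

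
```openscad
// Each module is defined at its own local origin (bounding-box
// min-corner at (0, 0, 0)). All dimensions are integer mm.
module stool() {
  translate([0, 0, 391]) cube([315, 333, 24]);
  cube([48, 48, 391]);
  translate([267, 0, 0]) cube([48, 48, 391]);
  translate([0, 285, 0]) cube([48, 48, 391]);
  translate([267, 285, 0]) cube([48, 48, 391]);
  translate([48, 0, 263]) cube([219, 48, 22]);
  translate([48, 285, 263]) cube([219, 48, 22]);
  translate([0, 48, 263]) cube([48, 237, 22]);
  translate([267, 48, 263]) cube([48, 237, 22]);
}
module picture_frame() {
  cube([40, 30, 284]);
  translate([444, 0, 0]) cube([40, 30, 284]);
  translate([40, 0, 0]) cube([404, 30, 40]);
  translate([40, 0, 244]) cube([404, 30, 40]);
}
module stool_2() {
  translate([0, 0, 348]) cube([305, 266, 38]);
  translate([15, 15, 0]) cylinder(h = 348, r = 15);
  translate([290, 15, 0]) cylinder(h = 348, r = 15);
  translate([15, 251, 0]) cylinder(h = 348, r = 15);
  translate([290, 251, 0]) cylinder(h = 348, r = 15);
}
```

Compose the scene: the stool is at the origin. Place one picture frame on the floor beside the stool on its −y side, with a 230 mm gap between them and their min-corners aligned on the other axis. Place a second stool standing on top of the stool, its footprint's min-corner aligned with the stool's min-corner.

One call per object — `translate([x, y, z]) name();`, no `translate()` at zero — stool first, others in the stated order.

stool();
translate([0, -260, 0]) picture_frame();
translate([0, 0, 415]) stool_2();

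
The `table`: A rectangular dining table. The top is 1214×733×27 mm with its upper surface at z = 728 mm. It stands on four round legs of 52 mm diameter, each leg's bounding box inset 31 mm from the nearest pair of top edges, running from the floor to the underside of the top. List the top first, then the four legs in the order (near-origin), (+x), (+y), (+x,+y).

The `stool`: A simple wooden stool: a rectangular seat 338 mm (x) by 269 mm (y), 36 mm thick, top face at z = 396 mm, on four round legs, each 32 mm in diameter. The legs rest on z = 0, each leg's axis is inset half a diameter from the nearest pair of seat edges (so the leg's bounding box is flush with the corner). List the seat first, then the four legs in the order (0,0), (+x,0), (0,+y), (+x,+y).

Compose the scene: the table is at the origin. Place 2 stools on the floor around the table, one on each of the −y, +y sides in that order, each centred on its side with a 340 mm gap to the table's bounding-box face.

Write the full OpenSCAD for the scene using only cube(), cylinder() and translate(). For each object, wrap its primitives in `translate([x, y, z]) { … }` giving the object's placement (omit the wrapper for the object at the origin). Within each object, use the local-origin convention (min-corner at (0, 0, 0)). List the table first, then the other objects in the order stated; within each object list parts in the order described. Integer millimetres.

translate([0, 0, 701]) cube([1214, 733, 27]);
translate([57, 57, 0]) cylinder(h = 701, r = 26);
translate([1157, 57, 0]) cylinder(h = 701, r = 26);
translate([57, 676, 0]) cylinder(h = 701, r = 26);
translate([1157, 676, 0]) cylinder(h = 701, r = 26);
translate([438, -609, 0]) {
  translate([0, 0, 360]) cube([338, 269, 36]);
  translate([16, 16, 0]) cylinder(h = 360, r = 16);
  translate([322, 16, 0]) cylinder(h = 360, r = 16);
  translate([16, 253, 0]) cylinder(h = 360, r = 16);
  translate([322, 253, 0]) cylinder(h = 360, r = 16);
}
translate([438, 1073, 0]) {
  translate([0, 0, 360]) cube([338, 269, 36]);
  translate([16, 16, 0]) cylinder(h = 360, r = 16);
  translate([322, 16, 0]) cylinder(h = 360, r = 16);
  translate([16, 253, 0]) cylinder(h = 360, r = 16);
  translate([322, 253, 0]) cylinder(h = 360, r = 16);
}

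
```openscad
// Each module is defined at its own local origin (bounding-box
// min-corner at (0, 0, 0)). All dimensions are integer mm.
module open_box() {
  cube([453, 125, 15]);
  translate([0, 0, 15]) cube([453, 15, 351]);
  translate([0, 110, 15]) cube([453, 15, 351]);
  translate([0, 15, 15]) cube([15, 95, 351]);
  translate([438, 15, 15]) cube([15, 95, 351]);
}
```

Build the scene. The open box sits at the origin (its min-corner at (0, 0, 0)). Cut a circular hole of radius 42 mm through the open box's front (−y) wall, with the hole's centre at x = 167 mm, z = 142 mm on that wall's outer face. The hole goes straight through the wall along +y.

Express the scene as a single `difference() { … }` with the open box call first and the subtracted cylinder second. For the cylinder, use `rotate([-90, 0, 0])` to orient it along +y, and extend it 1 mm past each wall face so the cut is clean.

difference() {
  open_box();
  translate([167, -1, 142]) rotate([-90, 0, 0]) cylinder(h = 17, r = 42);
}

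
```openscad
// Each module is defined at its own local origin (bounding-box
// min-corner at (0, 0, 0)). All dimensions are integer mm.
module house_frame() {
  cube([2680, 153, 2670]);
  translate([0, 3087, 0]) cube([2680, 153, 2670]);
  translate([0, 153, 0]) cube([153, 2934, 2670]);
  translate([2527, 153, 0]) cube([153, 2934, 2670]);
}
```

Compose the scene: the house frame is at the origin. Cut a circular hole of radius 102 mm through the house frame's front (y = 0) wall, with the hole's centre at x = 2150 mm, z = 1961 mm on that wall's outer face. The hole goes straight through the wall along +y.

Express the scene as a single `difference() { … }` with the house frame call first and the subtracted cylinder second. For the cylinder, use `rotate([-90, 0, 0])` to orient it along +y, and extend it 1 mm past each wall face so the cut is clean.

difference() {
  house_frame();
  translate([2150, -1, 1961]) rotate([-90, 0, 0]) cylinder(h = 155, r = 102);
}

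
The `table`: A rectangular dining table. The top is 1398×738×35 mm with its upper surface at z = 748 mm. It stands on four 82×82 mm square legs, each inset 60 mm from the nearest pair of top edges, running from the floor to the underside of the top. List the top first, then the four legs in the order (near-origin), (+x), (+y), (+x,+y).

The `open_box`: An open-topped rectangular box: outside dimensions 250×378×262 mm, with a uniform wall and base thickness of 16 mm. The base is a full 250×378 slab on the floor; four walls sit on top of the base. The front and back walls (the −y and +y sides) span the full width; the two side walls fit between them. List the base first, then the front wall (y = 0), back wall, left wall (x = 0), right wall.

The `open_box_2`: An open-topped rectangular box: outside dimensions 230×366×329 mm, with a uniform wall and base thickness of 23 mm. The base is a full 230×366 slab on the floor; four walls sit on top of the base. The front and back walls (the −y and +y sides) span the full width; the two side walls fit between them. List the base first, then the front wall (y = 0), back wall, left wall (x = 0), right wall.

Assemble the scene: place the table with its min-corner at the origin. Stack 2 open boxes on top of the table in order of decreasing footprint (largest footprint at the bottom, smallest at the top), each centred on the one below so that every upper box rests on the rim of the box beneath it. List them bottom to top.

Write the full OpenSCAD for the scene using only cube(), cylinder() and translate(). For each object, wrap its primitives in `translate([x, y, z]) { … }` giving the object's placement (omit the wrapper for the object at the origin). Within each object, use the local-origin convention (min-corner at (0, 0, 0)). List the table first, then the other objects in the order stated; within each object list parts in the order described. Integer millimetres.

translate([0, 0, 713]) cube([1398, 738, 35]);
translate([60, 60, 0]) cube([82, 82, 713]);
translate([1256, 60, 0]) cube([82, 82, 713]);
translate([60, 596, 0]) cube([82, 82, 713]);
translate([1256, 596, 0]) cube([82, 82, 713]);
translate([574, 180, 748]) {
  cube([250, 378, 16]);
  translate([0, 0, 16]) cube([250, 16, 246]);
  translate([0, 362, 16]) cube([250, 16, 246]);
  translate([0, 16, 16]) cube([16, 346, 246]);
  translate([234, 16, 16]) cube([16, 346, 246]);
}
translate([584, 186, 1010]) {
  cube([230, 366, 23]);
  translate([0, 0, 23]) cube([230, 23, 306]);
  translate([0, 343, 23]) cube([230, 23, 306]);
  translate([0, 23, 23]) cube([23, 320, 306]);
  translate([207, 23, 23]) cube([23, 320, 306]);
}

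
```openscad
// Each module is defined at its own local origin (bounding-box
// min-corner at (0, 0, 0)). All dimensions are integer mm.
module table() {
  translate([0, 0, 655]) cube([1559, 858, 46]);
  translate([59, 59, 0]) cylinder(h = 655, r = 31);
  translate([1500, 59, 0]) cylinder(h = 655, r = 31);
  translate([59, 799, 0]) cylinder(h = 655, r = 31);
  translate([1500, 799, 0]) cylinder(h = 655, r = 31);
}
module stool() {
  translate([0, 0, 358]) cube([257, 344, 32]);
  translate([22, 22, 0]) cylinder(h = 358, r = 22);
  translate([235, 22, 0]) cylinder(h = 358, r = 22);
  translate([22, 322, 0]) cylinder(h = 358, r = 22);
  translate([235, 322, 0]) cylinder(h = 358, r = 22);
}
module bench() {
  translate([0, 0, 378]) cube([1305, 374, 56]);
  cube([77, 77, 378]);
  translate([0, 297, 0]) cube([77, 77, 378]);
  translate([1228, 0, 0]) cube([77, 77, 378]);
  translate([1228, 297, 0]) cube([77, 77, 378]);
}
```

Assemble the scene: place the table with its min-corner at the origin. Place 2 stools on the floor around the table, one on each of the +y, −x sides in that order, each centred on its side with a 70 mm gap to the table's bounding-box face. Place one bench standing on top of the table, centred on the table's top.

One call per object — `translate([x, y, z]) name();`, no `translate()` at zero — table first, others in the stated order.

table();
translate([651, 928, 0]) stool();
translate([-327, 257, 0]) stool();
translate([127, 242, 701]) bench();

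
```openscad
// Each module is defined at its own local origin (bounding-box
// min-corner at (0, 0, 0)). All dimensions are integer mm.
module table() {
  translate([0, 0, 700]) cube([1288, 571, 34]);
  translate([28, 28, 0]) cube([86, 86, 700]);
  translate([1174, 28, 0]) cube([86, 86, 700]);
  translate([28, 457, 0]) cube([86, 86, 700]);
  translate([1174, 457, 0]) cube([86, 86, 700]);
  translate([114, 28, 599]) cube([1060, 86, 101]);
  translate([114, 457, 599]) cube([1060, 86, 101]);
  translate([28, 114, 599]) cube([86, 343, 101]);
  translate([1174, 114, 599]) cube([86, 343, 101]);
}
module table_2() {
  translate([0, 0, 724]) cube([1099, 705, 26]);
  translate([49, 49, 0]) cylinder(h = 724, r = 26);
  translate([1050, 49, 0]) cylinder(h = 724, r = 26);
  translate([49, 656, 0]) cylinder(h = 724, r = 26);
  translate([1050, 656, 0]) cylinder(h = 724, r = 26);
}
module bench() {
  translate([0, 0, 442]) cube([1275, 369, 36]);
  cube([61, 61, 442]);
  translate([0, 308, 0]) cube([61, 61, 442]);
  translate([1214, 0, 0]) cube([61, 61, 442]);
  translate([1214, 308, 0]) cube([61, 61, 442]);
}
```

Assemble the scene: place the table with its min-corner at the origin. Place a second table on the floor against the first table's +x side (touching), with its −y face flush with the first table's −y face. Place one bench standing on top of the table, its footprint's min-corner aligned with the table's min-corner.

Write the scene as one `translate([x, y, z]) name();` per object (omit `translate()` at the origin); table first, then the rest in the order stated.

table();
translate([1288, 0, 0]) table_2();
translate([0, 0, 734]) bench();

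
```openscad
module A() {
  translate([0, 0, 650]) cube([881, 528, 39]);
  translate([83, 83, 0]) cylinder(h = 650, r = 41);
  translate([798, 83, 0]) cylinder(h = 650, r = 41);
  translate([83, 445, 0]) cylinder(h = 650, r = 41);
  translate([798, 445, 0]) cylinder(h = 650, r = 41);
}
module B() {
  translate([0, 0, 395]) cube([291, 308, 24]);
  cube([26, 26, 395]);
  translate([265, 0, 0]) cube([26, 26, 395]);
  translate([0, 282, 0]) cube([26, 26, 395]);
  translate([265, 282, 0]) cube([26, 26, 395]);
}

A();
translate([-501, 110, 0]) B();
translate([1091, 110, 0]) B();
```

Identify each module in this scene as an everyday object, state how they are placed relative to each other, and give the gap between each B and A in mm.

Each stool's nearest face is 210 mm from the table's bounding box.

A is a table. B is a stool. Two stools sit around the table at the −x, +x sides. The gap between each stool and the table is 210 mm.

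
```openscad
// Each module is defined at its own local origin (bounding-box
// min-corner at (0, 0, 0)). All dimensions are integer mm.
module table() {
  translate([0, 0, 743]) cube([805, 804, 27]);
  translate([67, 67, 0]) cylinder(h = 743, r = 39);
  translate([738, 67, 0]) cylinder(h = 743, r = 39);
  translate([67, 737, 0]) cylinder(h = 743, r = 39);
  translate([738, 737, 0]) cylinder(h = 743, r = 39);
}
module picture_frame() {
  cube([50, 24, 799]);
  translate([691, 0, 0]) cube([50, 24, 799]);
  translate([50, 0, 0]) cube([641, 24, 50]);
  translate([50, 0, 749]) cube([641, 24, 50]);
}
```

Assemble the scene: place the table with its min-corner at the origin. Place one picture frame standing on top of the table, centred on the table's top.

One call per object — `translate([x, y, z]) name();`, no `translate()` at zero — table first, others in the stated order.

table();
translate([32, 390, 770]) picture_frame();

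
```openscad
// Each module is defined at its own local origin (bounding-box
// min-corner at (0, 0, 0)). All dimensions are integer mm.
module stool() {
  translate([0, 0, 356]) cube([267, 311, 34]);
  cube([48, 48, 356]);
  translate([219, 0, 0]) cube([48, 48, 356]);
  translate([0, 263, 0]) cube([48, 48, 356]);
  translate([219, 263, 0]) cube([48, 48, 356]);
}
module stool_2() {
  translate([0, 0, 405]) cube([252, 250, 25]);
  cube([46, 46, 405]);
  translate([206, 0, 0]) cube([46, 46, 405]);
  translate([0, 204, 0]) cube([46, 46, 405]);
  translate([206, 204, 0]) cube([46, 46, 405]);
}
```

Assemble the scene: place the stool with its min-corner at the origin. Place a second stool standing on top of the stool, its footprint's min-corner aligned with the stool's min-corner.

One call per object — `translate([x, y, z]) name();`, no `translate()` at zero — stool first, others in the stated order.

stool();
translate([0, 0, 390]) stool_2();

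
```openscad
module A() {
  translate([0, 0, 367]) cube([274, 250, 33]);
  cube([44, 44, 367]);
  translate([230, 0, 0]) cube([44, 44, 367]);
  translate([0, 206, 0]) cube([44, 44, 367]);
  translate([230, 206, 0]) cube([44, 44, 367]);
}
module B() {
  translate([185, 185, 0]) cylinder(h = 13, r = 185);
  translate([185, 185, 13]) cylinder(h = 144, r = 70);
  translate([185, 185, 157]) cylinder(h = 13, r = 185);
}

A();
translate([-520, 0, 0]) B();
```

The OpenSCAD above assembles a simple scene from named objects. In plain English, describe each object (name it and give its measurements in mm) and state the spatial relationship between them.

A is a simple wooden stool: a rectangular seat 274 mm (x) by 250 mm (y), 33 mm thick, top face at z = 400 mm, on four square legs, each 44×44 mm in cross-section. The legs rest on z = 0, each flush with a corner of the seat.

B is a spool: two coaxial disc flanges of radius 185 mm and thickness 13 mm, joined by a core cylinder of radius 70 mm and height 144 mm. The lower flange rests on z = 0 and the three cylinders share a vertical axis.

The spool is on the floor beside the stool on its −x side.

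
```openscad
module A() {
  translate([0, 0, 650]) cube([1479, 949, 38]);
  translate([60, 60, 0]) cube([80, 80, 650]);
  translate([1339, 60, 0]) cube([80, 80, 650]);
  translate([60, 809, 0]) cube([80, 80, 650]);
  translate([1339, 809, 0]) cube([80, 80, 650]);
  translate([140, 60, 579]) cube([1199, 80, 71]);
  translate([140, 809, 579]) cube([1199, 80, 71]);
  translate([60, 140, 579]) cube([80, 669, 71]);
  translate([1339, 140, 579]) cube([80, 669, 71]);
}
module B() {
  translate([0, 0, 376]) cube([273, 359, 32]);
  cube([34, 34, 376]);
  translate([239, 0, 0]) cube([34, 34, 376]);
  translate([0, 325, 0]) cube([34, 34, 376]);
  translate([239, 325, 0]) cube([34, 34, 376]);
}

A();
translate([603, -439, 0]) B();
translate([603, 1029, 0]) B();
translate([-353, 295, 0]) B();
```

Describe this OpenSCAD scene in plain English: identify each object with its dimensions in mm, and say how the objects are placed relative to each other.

A is a table: top 1479 mm (x) × 949 mm (y), 38 mm thick, upper face at z = 688 mm, on four 80×80 mm square legs, each inset 60 mm from the nearest pair of top edges, running from z = 0 to the bottom of the top. Four apron rails, 80 mm thick and 71 mm tall, run between adjacent legs with their top edges flush with the underside of the top and their outer faces flush with the legs' outer faces.

B is a four-legged stool. The seat is a 273×359×32 mm slab whose top surface is at z = 408 mm; four square legs, each 34×34 mm in cross-section, run from the floor (z = 0) to the underside of the seat, each flush with a corner of the seat.

Three stools sit around the table at the −y, +y, −x sides.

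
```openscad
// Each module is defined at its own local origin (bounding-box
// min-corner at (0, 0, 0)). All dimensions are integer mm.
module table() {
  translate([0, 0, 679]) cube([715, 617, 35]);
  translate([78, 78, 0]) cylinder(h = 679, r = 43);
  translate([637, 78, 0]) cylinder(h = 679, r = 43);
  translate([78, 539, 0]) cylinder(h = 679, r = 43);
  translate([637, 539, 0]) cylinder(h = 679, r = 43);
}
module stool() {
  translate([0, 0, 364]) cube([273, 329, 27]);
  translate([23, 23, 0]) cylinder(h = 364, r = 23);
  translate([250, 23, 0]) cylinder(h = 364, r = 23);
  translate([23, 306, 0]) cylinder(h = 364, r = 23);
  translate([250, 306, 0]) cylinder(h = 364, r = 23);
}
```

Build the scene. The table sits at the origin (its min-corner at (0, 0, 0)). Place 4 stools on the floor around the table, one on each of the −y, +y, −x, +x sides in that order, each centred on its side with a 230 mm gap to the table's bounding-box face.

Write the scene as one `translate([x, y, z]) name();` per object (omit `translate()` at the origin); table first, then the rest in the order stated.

table();
translate([221, -559, 0]) stool();
translate([221, 847, 0]) stool();
translate([-503, 144, 0]) stool();
translate([945, 144, 0]) stool();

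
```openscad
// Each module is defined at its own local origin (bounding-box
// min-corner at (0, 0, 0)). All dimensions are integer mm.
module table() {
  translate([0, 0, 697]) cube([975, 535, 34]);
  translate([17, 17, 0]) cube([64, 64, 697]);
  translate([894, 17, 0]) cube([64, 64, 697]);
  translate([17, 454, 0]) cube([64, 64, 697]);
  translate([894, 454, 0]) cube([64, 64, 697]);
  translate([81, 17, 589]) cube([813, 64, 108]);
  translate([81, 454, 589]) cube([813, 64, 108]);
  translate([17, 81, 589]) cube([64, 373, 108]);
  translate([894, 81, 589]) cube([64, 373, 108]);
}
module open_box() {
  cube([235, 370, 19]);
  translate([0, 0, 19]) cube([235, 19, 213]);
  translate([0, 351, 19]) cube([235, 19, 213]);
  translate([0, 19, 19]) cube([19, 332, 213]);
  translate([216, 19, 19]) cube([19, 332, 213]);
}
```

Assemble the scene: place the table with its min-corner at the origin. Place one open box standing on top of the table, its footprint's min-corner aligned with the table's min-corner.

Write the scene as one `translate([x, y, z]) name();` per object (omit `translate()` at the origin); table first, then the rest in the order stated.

table();
translate([0, 0, 731]) open_box();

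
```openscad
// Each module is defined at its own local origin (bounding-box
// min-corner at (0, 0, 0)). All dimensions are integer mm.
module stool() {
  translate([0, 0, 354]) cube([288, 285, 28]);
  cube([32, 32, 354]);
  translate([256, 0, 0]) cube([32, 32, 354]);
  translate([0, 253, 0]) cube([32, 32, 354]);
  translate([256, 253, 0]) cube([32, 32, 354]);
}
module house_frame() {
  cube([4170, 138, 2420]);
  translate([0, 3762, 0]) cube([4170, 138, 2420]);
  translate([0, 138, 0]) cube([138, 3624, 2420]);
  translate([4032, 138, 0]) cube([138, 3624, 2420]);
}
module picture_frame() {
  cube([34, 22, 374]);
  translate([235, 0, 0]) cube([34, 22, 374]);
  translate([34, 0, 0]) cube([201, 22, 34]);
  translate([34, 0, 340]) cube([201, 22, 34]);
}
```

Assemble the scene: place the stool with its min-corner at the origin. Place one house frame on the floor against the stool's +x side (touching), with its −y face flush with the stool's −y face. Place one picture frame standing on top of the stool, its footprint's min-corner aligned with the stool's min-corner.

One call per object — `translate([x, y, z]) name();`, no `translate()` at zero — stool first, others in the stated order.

stool();
translate([288, 0, 0]) house_frame();
translate([0, 0, 382]) picture_frame();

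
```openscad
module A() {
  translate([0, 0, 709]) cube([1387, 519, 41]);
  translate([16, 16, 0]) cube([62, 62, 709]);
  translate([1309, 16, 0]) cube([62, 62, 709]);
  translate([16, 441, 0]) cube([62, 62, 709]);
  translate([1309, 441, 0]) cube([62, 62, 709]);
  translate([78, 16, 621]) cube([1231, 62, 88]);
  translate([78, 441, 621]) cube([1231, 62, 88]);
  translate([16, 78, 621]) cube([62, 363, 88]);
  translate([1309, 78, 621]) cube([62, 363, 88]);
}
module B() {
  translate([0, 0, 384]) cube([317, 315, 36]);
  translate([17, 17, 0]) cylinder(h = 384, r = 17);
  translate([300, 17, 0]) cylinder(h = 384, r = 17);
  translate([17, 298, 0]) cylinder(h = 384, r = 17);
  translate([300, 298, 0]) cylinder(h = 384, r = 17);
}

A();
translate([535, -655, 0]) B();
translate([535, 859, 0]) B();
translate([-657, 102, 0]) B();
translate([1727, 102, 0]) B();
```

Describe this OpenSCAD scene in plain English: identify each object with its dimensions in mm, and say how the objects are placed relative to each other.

A is a table with a 1387×519 mm rectangular top, 41 mm thick, top surface at z = 750 mm, supported by four 62×62 mm square legs, each inset 16 mm from the nearest pair of top edges, running from the floor. Four apron rails, 62 mm thick and 88 mm tall, run between adjacent legs with their top edges flush with the underside of the top and their outer faces flush with the legs' outer faces.

B is a four-legged stool. The seat is 317×315 mm, 36 mm thick, top at z = 420 mm. It stands on four round legs, each 34 mm in diameter, from z = 0 to the seat underside, each leg's axis is inset half a diameter from the nearest pair of seat edges (so the leg's bounding box is flush with the corner).

Four stools sit around the table at the −y, +y, −x, +x sides.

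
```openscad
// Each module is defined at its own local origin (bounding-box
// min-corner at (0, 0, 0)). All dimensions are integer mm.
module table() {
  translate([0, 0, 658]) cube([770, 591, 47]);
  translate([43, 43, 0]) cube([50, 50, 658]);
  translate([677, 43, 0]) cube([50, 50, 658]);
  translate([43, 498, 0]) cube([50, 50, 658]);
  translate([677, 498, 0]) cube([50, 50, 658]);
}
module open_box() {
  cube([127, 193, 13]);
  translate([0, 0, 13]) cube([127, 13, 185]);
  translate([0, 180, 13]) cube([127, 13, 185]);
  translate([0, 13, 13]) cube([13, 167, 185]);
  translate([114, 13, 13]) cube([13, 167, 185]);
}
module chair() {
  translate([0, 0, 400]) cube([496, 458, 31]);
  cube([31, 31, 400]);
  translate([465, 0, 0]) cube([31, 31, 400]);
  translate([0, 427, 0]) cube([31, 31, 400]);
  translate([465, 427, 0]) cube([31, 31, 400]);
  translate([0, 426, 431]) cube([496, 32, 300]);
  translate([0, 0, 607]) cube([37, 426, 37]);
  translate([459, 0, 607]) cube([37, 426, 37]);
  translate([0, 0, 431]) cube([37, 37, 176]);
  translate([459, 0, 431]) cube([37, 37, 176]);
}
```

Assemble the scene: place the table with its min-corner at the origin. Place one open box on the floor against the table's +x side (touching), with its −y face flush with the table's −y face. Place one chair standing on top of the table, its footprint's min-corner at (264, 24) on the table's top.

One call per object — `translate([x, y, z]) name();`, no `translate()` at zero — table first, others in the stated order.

table();
translate([770, 0, 0]) open_box();
translate([264, 24, 705]) chair();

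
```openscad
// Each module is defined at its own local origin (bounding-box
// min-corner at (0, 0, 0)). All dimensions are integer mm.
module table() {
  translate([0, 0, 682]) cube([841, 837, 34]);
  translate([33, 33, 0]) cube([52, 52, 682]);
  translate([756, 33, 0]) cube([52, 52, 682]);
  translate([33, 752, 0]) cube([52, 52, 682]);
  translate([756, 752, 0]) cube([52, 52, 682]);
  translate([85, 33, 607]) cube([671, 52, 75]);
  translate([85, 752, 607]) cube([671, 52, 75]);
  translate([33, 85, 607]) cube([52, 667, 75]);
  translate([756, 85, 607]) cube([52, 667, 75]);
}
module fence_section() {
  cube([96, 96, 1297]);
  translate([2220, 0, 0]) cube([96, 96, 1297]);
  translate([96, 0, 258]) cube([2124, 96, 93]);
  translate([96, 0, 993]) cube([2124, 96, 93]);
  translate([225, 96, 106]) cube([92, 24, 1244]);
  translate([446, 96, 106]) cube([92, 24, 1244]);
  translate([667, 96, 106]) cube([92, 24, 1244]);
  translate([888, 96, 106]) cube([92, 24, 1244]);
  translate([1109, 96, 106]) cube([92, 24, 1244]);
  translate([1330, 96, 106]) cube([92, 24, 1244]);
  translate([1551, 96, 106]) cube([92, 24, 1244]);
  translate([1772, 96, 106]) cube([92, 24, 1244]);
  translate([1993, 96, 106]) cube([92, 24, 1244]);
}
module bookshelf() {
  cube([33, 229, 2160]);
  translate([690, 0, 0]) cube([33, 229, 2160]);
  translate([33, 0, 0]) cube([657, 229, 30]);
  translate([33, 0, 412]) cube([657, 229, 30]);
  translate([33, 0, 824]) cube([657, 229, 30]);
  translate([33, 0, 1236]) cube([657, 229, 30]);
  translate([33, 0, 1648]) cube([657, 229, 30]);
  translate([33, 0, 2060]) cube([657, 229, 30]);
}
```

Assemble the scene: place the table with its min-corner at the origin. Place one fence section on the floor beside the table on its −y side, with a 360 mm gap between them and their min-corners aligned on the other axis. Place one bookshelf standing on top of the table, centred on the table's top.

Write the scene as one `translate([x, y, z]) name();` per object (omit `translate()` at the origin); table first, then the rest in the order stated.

table();
translate([0, -480, 0]) fence_section();
translate([59, 304, 716]) bookshelf();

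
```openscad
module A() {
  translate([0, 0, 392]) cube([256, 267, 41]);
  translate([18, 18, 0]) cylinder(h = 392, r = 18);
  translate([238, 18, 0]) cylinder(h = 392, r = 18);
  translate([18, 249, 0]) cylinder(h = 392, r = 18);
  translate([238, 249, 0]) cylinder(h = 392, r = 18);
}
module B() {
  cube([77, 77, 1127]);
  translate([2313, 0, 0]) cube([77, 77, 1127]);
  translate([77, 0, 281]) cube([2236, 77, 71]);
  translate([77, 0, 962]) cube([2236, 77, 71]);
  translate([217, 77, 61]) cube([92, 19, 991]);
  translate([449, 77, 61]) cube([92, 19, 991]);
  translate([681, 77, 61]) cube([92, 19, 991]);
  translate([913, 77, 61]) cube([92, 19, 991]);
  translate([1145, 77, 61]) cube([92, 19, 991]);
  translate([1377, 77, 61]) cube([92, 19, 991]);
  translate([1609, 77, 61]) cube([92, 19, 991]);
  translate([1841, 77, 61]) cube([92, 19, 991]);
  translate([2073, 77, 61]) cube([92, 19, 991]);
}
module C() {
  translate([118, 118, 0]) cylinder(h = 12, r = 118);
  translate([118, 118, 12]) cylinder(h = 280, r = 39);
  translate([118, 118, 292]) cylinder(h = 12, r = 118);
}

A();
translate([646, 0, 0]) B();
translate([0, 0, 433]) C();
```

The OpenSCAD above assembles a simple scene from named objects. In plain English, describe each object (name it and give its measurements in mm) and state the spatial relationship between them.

A is a four-legged stool. The seat is a 256×267×41 mm slab whose top surface is at z = 433 mm; four round legs, each 36 mm in diameter, run from the floor (z = 0) to the underside of the seat, each leg's axis is inset half a diameter from the nearest pair of seat edges (so the leg's bounding box is flush with the corner).

B is a fence section. Two 77×77 mm posts, 1127 mm tall, stand on the floor with a clear span of 2236 mm between their inner faces. Two horizontal rails of 77×71 mm section span the gap between the posts with their undersides at z = 281 mm and z = 962 mm, flush with the posts' −y face. 9 pickets, each 92 mm wide, 19 mm thick and 991 mm tall, are fixed to the +y face of the rails with their bottoms at z = 61 mm, evenly spaced across the span with equal gaps (rounded down to the nearest mm) at the −x end and between each pair — any rounding remainder accumulates at the +x end.

C is a spool: two coaxial disc flanges of radius 118 mm and thickness 12 mm, joined by a core cylinder of radius 39 mm and height 280 mm. The lower flange rests on z = 0 and the three cylinders share a vertical axis.

The fence section is on the floor beside the stool on its +x side. The spool is on top of the stool.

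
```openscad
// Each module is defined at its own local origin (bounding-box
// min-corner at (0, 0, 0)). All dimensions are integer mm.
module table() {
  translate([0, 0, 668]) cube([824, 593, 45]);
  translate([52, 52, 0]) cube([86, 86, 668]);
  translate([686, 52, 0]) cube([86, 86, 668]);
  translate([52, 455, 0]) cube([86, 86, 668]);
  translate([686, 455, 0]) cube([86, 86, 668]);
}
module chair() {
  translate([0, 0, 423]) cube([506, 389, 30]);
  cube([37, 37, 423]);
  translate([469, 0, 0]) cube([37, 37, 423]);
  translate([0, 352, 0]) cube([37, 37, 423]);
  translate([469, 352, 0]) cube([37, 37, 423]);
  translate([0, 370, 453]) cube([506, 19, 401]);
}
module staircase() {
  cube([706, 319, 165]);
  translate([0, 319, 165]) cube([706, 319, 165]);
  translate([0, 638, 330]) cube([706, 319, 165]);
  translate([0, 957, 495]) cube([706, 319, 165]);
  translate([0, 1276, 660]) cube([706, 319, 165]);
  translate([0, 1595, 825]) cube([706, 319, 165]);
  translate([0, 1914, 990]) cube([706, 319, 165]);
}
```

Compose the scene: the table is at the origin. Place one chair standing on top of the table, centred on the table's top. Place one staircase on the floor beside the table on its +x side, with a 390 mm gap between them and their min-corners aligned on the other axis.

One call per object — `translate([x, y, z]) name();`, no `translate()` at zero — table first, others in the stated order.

table();
translate([159, 102, 713]) chair();
translate([1214, 0, 0]) staircase();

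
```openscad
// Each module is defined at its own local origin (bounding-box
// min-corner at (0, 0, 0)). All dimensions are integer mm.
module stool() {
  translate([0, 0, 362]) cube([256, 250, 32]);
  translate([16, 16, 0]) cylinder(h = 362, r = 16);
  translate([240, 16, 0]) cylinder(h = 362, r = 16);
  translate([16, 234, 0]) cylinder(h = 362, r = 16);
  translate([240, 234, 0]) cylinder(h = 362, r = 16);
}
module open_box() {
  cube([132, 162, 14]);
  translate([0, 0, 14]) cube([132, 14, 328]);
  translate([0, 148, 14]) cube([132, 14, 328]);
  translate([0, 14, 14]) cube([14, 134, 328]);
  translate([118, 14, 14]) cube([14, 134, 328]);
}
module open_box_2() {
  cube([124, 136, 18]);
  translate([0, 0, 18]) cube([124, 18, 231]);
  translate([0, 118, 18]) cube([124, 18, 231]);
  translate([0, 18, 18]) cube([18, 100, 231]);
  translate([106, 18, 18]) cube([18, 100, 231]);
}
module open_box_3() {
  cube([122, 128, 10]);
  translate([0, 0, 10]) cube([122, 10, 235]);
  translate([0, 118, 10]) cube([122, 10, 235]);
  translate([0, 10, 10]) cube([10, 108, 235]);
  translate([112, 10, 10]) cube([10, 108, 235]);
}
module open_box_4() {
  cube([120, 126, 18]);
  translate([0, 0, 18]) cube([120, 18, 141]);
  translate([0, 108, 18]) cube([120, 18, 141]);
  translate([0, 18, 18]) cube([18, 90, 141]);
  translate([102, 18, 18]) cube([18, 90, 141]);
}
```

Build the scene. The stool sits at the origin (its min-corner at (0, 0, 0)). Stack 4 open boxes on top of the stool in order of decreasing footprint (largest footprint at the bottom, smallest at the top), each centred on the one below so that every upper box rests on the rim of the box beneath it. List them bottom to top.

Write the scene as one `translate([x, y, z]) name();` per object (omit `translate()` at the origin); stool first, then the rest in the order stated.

stool();
translate([62, 44, 394]) open_box();
translate([66, 57, 736]) open_box_2();
translate([67, 61, 985]) open_box_3();
translate([68, 62, 1230]) open_box_4();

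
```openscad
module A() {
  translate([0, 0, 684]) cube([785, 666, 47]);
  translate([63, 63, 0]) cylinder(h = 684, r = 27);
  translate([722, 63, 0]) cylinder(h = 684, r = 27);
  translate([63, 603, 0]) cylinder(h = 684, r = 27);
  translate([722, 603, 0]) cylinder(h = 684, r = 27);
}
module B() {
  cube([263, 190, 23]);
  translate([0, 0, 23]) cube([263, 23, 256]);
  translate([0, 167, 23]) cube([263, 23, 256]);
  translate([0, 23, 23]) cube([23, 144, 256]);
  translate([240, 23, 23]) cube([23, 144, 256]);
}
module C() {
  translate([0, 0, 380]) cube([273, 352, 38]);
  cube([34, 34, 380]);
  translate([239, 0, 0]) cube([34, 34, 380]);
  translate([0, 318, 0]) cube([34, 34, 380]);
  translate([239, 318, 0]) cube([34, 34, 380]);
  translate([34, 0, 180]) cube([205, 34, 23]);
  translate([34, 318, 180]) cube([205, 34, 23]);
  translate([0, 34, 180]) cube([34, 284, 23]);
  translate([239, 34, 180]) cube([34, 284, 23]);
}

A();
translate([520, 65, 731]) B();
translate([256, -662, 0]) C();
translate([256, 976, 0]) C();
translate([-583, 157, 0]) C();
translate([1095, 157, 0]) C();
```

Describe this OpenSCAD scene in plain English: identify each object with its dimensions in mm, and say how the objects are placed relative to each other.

A is a table with a 785×666 mm rectangular top, 47 mm thick, top surface at z = 731 mm, supported by four round legs of 54 mm diameter, each leg's bounding box inset 36 mm from the nearest pair of top edges, running from the floor.

B is an open-topped rectangular box: outside dimensions 263×190×279 mm, with a uniform wall and base thickness of 23 mm. The base is a full 263×190 slab on the floor; four walls sit on top of the base. The front and back walls (the −y and +y sides) span the full width; the two side walls fit between them.

C is a four-legged stool. The seat is a 273×352×38 mm slab whose top surface is at z = 418 mm; four square legs, each 34×34 mm in cross-section, run from the floor (z = 0) to the underside of the seat, each flush with a corner of the seat. Four stretchers, 34 mm wide and 23 mm tall, connect adjacent legs with their undersides at z = 180 mm, each running between the inner faces of the legs it joins and aligned with the legs' outer faces on the other axis.

The open box is on top of the table. Four stools sit around the table at the −y, +y, −x, +x sides.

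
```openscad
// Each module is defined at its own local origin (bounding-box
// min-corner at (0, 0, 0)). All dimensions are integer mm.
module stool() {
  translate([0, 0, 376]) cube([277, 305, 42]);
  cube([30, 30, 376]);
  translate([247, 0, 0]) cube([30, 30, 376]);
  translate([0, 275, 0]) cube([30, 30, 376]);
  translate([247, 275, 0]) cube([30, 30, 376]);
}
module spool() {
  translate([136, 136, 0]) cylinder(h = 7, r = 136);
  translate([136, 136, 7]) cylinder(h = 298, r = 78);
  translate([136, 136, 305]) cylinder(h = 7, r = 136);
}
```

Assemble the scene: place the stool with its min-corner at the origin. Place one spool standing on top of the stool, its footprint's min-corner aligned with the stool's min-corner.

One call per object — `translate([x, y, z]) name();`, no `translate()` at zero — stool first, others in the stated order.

stool();
translate([0, 0, 418]) spool();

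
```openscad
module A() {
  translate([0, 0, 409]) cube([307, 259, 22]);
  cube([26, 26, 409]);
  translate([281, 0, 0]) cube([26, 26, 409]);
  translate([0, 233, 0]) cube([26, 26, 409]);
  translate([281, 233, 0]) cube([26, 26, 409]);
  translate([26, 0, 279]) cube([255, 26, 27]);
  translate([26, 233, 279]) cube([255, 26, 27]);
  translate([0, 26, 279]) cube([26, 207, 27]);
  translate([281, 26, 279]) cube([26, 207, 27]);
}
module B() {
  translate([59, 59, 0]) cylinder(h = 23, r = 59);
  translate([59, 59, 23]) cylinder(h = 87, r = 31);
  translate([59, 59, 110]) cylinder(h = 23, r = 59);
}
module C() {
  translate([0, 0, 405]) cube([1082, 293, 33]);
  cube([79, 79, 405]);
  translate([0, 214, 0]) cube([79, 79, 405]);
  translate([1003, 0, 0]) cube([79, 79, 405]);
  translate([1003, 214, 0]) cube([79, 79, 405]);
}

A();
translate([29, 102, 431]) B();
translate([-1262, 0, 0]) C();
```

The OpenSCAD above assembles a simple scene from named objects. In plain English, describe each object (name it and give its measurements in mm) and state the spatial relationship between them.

A is a four-legged stool. The seat is 307×259 mm, 22 mm thick, top at z = 431 mm. It stands on four square legs, each 26×26 mm in cross-section, from z = 0 to the seat underside, each flush with a corner of the seat. Four stretchers, 26 mm wide and 27 mm tall, connect adjacent legs with their undersides at z = 279 mm, each running between the inner faces of the legs it joins and aligned with the legs' outer faces on the other axis.

B is a spool: two coaxial disc flanges of radius 59 mm and thickness 23 mm, joined by a core cylinder of radius 31 mm and height 87 mm. The lower flange rests on z = 0 and the three cylinders share a vertical axis.

C is a long wooden bench with a 1082 mm (x) × 293 mm (y) seat, 33 mm thick, its top surface 438 mm above the floor. Four 79 mm square legs at the seat corners, flush with the edges, run from z = 0 to the seat underside.

The spool is on top of the stool. The bench is on the floor beside the stool on its −x side.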